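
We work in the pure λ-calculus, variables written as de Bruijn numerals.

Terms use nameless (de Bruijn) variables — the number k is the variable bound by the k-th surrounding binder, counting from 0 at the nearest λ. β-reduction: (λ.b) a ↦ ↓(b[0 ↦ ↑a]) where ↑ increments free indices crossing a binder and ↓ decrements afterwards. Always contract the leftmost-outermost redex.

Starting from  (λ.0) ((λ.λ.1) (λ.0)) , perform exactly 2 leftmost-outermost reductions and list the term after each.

Answer: after 2 steps: λ.λ.0

Derivation:
  start: (λ.0) ((λ.λ.1) (λ.0))
  →1  (λ.λ.1) (λ.0)
  →2  λ.λ.0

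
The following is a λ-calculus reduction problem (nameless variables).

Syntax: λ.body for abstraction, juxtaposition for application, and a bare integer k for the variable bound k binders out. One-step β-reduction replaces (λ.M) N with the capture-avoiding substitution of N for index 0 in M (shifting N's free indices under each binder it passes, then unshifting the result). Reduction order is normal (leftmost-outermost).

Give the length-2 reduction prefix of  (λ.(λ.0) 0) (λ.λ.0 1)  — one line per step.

  start: (λ.(λ.0) 0) (λ.λ.0 1)
  [1] (λ.0) (λ.λ.0 1)
  [2] λ.λ.0 1

Answer: after 2 steps: λ.λ.0 1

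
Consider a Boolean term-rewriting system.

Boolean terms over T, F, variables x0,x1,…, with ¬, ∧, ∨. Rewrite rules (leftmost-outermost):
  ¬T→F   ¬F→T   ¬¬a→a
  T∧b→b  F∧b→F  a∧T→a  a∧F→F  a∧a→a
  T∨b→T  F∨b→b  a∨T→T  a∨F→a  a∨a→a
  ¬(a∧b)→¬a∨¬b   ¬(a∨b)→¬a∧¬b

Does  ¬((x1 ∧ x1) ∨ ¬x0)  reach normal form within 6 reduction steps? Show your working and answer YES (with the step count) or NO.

  start: ¬((x1 ∧ x1) ∨ ¬x0)
  step 1: ¬(x1 ∧ x1) ∧ ¬¬x0
  step 2: (¬x1 ∨ ¬x1) ∧ ¬¬x0
  step 3: ¬x1 ∧ ¬¬x0
  step 4: ¬x1 ∧ x0

Answer: YES — reaches normal form ¬x1 ∧ x0 in 4 ≤ 6 steps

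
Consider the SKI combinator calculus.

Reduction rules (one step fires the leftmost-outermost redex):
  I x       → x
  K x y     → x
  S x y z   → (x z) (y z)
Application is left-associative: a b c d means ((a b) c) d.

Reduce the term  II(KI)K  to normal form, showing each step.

Answer: normal form = I  (in 3 steps)

Working:
  start: II(KI)K
  step 1: I(KI)K
  step 2: KIK
  step 3: I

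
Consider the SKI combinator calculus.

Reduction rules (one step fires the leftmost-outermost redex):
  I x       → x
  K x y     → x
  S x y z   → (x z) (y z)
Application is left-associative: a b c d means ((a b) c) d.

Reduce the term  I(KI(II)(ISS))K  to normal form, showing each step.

Answer: normal form = SSK  (in 4 steps)

Derivation:
  start: I(KI(II)(ISS))K
  →1  KI(II)(ISS)K
  →2  I(ISS)K
  →3  ISSK
  →4  SSK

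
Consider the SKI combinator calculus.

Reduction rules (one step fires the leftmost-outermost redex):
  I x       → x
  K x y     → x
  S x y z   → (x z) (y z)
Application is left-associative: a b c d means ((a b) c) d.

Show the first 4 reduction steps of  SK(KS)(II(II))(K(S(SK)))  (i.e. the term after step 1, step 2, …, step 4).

  start: SK(KS)(II(II))(K(S(SK)))
  step 1: K(II(II))(KS(II(II)))(K(S(SK)))
  step 2: II(II)(K(S(SK)))
  step 3: I(II)(K(S(SK)))
  step 4: II(K(S(SK)))

Answer: after 4 steps: II(K(S(SK)))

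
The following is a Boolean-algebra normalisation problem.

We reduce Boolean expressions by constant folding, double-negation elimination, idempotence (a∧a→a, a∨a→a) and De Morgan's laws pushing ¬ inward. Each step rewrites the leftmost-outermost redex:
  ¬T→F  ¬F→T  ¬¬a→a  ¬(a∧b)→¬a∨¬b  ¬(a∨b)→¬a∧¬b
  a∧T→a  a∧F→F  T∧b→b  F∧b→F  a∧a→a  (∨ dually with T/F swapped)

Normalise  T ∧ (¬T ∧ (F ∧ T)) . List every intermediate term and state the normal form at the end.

  start: T ∧ (¬T ∧ (F ∧ T))
  step 1: ¬T ∧ (F ∧ T)
  step 2: F ∧ (F ∧ T)
  step 3: F

Answer: normal form = F  (in 3 steps)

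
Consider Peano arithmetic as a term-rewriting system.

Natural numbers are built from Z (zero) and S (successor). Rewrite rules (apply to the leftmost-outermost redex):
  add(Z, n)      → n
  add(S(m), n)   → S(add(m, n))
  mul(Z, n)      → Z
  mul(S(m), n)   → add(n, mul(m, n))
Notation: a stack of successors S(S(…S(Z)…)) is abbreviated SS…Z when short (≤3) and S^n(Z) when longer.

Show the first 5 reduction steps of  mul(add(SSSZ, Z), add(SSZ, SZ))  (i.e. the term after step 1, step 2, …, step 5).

  start: mul(add(SSSZ, Z), add(SSZ, SZ))
  [1] mul(S(add(SSZ, Z)), add(SSZ, SZ))
  [2] add(add(SSZ, SZ), mul(add(SSZ, Z), add(SSZ, SZ)))
  [3] add(S(add(SZ, SZ)), mul(add(SSZ, Z), add(SSZ, SZ)))
  [4] S(add(add(SZ, SZ), mul(add(SSZ, Z), add(SSZ, SZ))))
  [5] S(add(S(add(Z, SZ)), mul(add(SSZ, Z), add(SSZ, SZ))))

Answer: after 5 steps: S(add(S(add(Z, SZ)), mul(add(SSZ, Z), add(SSZ, SZ))))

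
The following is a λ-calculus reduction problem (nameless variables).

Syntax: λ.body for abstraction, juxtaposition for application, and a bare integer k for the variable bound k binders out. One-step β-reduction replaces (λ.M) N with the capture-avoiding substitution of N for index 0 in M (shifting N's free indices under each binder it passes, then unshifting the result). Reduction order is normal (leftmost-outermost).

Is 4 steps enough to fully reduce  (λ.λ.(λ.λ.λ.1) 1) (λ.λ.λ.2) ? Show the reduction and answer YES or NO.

Answer: YES — reaches normal form λ.λ.λ.1 in 2 ≤ 4 steps

Derivation:
  start: (λ.λ.(λ.λ.λ.1) 1) (λ.λ.λ.2)
  [1] λ.(λ.λ.λ.1) (λ.λ.λ.2)
  [2] λ.λ.λ.1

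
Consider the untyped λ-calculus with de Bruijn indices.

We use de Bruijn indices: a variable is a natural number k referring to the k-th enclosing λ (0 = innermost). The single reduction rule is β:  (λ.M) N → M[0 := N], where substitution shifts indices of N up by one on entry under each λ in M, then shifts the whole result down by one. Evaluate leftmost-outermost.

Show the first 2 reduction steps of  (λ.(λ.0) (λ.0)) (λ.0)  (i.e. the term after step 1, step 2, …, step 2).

Answer: after 2 steps: λ.0

Derivation:
  start: (λ.(λ.0) (λ.0)) (λ.0)
  step 1: (λ.0) (λ.0)
  step 2: λ.0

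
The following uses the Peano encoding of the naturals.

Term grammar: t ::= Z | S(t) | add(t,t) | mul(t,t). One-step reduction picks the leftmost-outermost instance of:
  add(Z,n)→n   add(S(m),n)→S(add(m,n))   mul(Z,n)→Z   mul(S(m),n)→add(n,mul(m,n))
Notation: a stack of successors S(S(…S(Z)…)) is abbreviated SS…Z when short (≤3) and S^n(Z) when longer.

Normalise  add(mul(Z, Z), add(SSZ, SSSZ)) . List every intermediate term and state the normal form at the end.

  start: add(mul(Z, Z), add(SSZ, SSSZ))
  [1] add(Z, add(SSZ, SSSZ))
  [2] add(SSZ, SSSZ)
  [3] S(add(SZ, SSSZ))
  [4] S(S(add(Z, SSSZ)))
  [5] S^5(Z)

Answer: normal form = S^5(Z)  (in 5 steps)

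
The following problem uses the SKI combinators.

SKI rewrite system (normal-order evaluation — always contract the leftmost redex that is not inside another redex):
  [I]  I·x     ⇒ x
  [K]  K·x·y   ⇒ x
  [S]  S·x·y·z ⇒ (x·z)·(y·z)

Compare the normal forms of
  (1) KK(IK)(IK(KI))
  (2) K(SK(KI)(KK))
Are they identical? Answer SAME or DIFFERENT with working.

Answer: DIFFERENT — A ⇓ K(K(KI)), B ⇓ K(KK)

Reduction:
Term A:
  start: KK(IK)(IK(KI))
  step 1: K(IK(KI))
  step 2: K(K(KI))

Term B:
  start: K(SK(KI)(KK))
  step 1: K(K(KK)(KI(KK)))
  step 2: K(KK)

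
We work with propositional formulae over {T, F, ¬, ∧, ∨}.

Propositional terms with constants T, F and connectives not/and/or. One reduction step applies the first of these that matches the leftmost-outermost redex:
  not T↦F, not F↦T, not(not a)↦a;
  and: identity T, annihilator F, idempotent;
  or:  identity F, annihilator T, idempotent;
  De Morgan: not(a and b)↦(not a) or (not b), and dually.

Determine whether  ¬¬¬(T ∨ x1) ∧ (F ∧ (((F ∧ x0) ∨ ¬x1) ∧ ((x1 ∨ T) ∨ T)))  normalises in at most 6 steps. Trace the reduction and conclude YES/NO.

Answer: YES — reaches normal form F in 5 ≤ 6 steps

Working:
  start: ¬¬¬(T ∨ x1) ∧ (F ∧ (((F ∧ x0) ∨ ¬x1) ∧ ((x1 ∨ T) ∨ T)))
  [1] ¬(T ∨ x1) ∧ (F ∧ (((F ∧ x0) ∨ ¬x1) ∧ ((x1 ∨ T) ∨ T)))
  [2] (¬T ∧ ¬x1) ∧ (F ∧ (((F ∧ x0) ∨ ¬x1) ∧ ((x1 ∨ T) ∨ T)))
  [3] (F ∧ ¬x1) ∧ (F ∧ (((F ∧ x0) ∨ ¬x1) ∧ ((x1 ∨ T) ∨ T)))
  [4] F ∧ (F ∧ (((F ∧ x0) ∨ ¬x1) ∧ ((x1 ∨ T) ∨ T)))
  [5] F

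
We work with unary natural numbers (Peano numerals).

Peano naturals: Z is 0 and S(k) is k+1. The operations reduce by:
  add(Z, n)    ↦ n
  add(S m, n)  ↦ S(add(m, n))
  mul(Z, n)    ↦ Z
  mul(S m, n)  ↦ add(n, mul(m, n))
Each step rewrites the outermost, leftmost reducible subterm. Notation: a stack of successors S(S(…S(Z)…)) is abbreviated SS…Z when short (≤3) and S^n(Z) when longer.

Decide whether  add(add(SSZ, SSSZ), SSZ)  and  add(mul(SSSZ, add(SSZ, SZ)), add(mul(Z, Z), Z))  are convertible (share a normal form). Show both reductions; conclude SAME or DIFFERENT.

Term A:
  start: add(add(SSZ, SSSZ), SSZ)
  [1] add(S(add(SZ, SSSZ)), SSZ)
  [2] S(add(add(SZ, SSSZ), SSZ))
  [3] S(add(S(add(Z, SSSZ)), SSZ))
  [4] S(S(add(add(Z, SSSZ), SSZ)))
  [5] S(S(add(SSSZ, SSZ)))
  [6] S(S(S(add(SSZ, SSZ))))
  [7] S(S(S(S(add(SZ, SSZ)))))
  [8] S(S(S(S(S(add(Z, SSZ))))))
  [9] S^7(Z)

Term B:
  start: add(mul(SSSZ, add(SSZ, SZ)), add(mul(Z, Z), Z))
  [1] add(add(add(SSZ, SZ), mul(SSZ, add(SSZ, SZ))), add(mul(Z, Z), Z))
  [2] add(add(S(add(SZ, SZ)), mul(SSZ, add(SSZ, SZ))), add(mul(Z, Z), Z))
  [3] add(S(add(add(SZ, SZ), mul(SSZ, add(SSZ, SZ)))), add(mul(Z, Z), Z))
  [4] S(add(add(add(SZ, SZ), mul(SSZ, add(SSZ, SZ))), add(mul(Z, Z), Z)))
  [5] S(add(add(S(add(Z, SZ)), mul(SSZ, add(SSZ, SZ))), add(mul(Z, Z), Z)))
  [6] S(add(S(add(add(Z, SZ), mul(SSZ, add(SSZ, SZ)))), add(mul(Z, Z), Z)))
  [7] S(S(add(add(add(Z, SZ), mul(SSZ, add(SSZ, SZ))), add(mul(Z, Z), Z))))
  [8] S(S(add(add(SZ, mul(SSZ, add(SSZ, SZ))), add(mul(Z, Z), Z))))
  [9] S(S(add(S(add(Z, mul(SSZ, add(SSZ, SZ)))), add(mul(Z, Z), Z))))
  [10] S(S(S(add(add(Z, mul(SSZ, add(SSZ, SZ))), add(mul(Z, Z), Z)))))
  [11] S(S(S(add(mul(SSZ, add(SSZ, SZ)), add(mul(Z, Z), Z)))))
  [12] S(S(S(add(add(add(SSZ, SZ), mul(SZ, add(SSZ, SZ))), add(mul(Z, Z), Z)))))
  [13] S(S(S(add(add(S(add(SZ, SZ)), mul(SZ, add(SSZ, SZ))), add(mul(Z, Z), Z)))))
  [14] S(S(S(add(S(add(add(SZ, SZ), mul(SZ, add(SSZ, SZ)))), add(mul(Z, Z), Z)))))
  [15] S(S(S(S(add(add(add(SZ, SZ), mul(SZ, add(SSZ, SZ))), add(mul(Z, Z), Z))))))
  [16] S(S(S(S(add(add(S(add(Z, SZ)), mul(SZ, add(SSZ, SZ))), add(mul(Z, Z), Z))))))
  [17] S(S(S(S(add(S(add(add(Z, SZ), mul(SZ, add(SSZ, SZ)))), add(mul(Z, Z), Z))))))
  [18] S(S(S(S(S(add(add(add(Z, SZ), mul(SZ, add(SSZ, SZ))), add(mul(Z, Z), Z)))))))
  [19] S(S(S(S(S(add(add(SZ, mul(SZ, add(SSZ, SZ))), add(mul(Z, Z), Z)))))))
  [20] S(S(S(S(S(add(S(add(Z, mul(SZ, add(SSZ, SZ)))), add(mul(Z, Z), Z)))))))
  [21] S(S(S(S(S(S(add(add(Z, mul(SZ, add(SSZ, SZ))), add(mul(Z, Z), Z))))))))
  [22] S(S(S(S(S(S(add(mul(SZ, add(SSZ, SZ)), add(mul(Z, Z), Z))))))))
  [23] S(S(S(S(S(S(add(add(add(SSZ, SZ), mul(Z, add(SSZ, SZ))), add(mul(Z, Z), Z))))))))
  [24] S(S(S(S(S(S(add(add(S(add(SZ, SZ)), mul(Z, add(SSZ, SZ))), add(mul(Z, Z), Z))))))))
  [25] S(S(S(S(S(S(add(S(add(add(SZ, SZ), mul(Z, add(SSZ, SZ)))), add(mul(Z, Z), Z))))))))
  [26] S(S(S(S(S(S(S(add(add(add(SZ, SZ), mul(Z, add(SSZ, SZ))), add(mul(Z, Z), Z)))))))))
  [27] S(S(S(S(S(S(S(add(add(S(add(Z, SZ)), mul(Z, add(SSZ, SZ))), add(mul(Z, Z), Z)))))))))
  [28] S(S(S(S(S(S(S(add(S(add(add(Z, SZ), mul(Z, add(SSZ, SZ)))), add(mul(Z, Z), Z)))))))))
  [29] S(S(S(S(S(S(S(S(add(add(add(Z, SZ), mul(Z, add(SSZ, SZ))), add(mul(Z, Z), Z))))))))))
  [30] S(S(S(S(S(S(S(S(add(add(SZ, mul(Z, add(SSZ, SZ))), add(mul(Z, Z), Z))))))))))
  [31] S(S(S(S(S(S(S(S(add(S(add(Z, mul(Z, add(SSZ, SZ)))), add(mul(Z, Z), Z))))))))))
  [32] S(S(S(S(S(S(S(S(S(add(add(Z, mul(Z, add(SSZ, SZ))), add(mul(Z, Z), Z)))))))))))
  [33] S(S(S(S(S(S(S(S(S(add(mul(Z, add(SSZ, SZ)), add(mul(Z, Z), Z)))))))))))
  [34] S(S(S(S(S(S(S(S(S(add(Z, add(mul(Z, Z), Z)))))))))))
  [35] S(S(S(S(S(S(S(S(S(add(mul(Z, Z), Z))))))))))
  [36] S(S(S(S(S(S(S(S(S(add(Z, Z))))))))))
  [37] S^9(Z)

Answer: DIFFERENT — A ⇓ S^7(Z), B ⇓ S^9(Z)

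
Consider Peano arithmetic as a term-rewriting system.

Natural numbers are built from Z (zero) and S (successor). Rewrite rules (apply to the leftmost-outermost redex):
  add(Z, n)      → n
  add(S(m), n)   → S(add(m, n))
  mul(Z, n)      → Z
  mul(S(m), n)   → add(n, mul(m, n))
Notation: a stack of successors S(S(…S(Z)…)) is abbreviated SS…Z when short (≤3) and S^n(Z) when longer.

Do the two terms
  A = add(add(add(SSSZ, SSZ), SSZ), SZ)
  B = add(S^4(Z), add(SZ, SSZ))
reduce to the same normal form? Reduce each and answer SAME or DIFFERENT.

Answer: DIFFERENT — A ⇓ S^8(Z), B ⇓ S^7(Z)

Reduction:
Term A:
  start: add(add(add(SSSZ, SSZ), SSZ), SZ)
  →1  add(add(S(add(SSZ, SSZ)), SSZ), SZ)
  →2  add(S(add(add(SSZ, SSZ), SSZ)), SZ)
  →3  S(add(add(add(SSZ, SSZ), SSZ), SZ))
  →4  S(add(add(S(add(SZ, SSZ)), SSZ), SZ))
  →5  S(add(S(add(add(SZ, SSZ), SSZ)), SZ))
  →6  S(S(add(add(add(SZ, SSZ), SSZ), SZ)))
  →7  S(S(add(add(S(add(Z, SSZ)), SSZ), SZ)))
  →8  S(S(add(S(add(add(Z, SSZ), SSZ)), SZ)))
  →9  S(S(S(add(add(add(Z, SSZ), SSZ), SZ))))
  →10  S(S(S(add(add(SSZ, SSZ), SZ))))
  →11  S(S(S(add(S(add(SZ, SSZ)), SZ))))
  →12  S(S(S(S(add(add(SZ, SSZ), SZ)))))
  →13  S(S(S(S(add(S(add(Z, SSZ)), SZ)))))
  →14  S(S(S(S(S(add(add(Z, SSZ), SZ))))))
  →15  S(S(S(S(S(add(SSZ, SZ))))))
  →16  S(S(S(S(S(S(add(SZ, SZ)))))))
  →17  S(S(S(S(S(S(S(add(Z, SZ))))))))
  →18  S^8(Z)

Term B:
  start: add(S^4(Z), add(SZ, SSZ))
  →1  S(add(SSSZ, add(SZ, SSZ)))
  →2  S(S(add(SSZ, add(SZ, SSZ))))
  →3  S(S(S(add(SZ, add(SZ, SSZ)))))
  →4  S(S(S(S(add(Z, add(SZ, SSZ))))))
  →5  S(S(S(S(add(SZ, SSZ)))))
  →6  S(S(S(S(S(add(Z, SSZ))))))
  →7  S^7(Z)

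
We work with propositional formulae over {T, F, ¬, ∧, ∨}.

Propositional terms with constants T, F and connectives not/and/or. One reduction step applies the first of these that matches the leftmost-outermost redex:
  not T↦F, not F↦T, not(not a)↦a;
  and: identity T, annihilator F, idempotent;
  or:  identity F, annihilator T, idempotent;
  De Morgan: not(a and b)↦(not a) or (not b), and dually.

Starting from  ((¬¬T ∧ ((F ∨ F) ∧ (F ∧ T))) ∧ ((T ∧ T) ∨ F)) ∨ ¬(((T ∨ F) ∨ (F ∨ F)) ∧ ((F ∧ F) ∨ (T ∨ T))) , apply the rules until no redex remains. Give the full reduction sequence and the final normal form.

  start: ((¬¬T ∧ ((F ∨ F) ∧ (F ∧ T))) ∧ ((T ∧ T) ∨ F)) ∨ ¬(((T ∨ F) ∨ (F ∨ F)) ∧ ((F ∧ F) ∨ (T ∨ T)))
  →1  ((T ∧ ((F ∨ F) ∧ (F ∧ T))) ∧ ((T ∧ T) ∨ F)) ∨ ¬(((T ∨ F) ∨ (F ∨ F)) ∧ ((F ∧ F) ∨ (T ∨ T)))
  →2  (((F ∨ F) ∧ (F ∧ T)) ∧ ((T ∧ T) ∨ F)) ∨ ¬(((T ∨ F) ∨ (F ∨ F)) ∧ ((F ∧ F) ∨ (T ∨ T)))
  →3  ((F ∧ (F ∧ T)) ∧ ((T ∧ T) ∨ F)) ∨ ¬(((T ∨ F) ∨ (F ∨ F)) ∧ ((F ∧ F) ∨ (T ∨ T)))
  →4  (F ∧ ((T ∧ T) ∨ F)) ∨ ¬(((T ∨ F) ∨ (F ∨ F)) ∧ ((F ∧ F) ∨ (T ∨ T)))
  →5  F ∨ ¬(((T ∨ F) ∨ (F ∨ F)) ∧ ((F ∧ F) ∨ (T ∨ T)))
  →6  ¬(((T ∨ F) ∨ (F ∨ F)) ∧ ((F ∧ F) ∨ (T ∨ T)))
  →7  ¬((T ∨ F) ∨ (F ∨ F)) ∨ ¬((F ∧ F) ∨ (T ∨ T))
  →8  (¬(T ∨ F) ∧ ¬(F ∨ F)) ∨ ¬((F ∧ F) ∨ (T ∨ T))
  →9  ((¬T ∧ ¬F) ∧ ¬(F ∨ F)) ∨ ¬((F ∧ F) ∨ (T ∨ T))
  →10  ((F ∧ ¬F) ∧ ¬(F ∨ F)) ∨ ¬((F ∧ F) ∨ (T ∨ T))
  →11  (F ∧ ¬(F ∨ F)) ∨ ¬((F ∧ F) ∨ (T ∨ T))
  →12  F ∨ ¬((F ∧ F) ∨ (T ∨ T))
  →13  ¬((F ∧ F) ∨ (T ∨ T))
  →14  ¬(F ∧ F) ∧ ¬(T ∨ T)
  →15  (¬F ∨ ¬F) ∧ ¬(T ∨ T)
  →16  ¬F ∧ ¬(T ∨ T)
  →17  T ∧ ¬(T ∨ T)
  →18  ¬(T ∨ T)
  →19  ¬T ∧ ¬T
  →20  ¬T
  →21  F

Answer: normal form = F  (in 21 steps)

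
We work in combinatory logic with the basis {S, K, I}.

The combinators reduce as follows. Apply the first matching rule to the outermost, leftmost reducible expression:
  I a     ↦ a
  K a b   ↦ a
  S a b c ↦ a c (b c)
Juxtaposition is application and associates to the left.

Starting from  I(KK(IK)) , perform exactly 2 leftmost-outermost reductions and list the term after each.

Answer: after 2 steps: K

Working:
  start: I(KK(IK))
  step 1: KK(IK)
  step 2: K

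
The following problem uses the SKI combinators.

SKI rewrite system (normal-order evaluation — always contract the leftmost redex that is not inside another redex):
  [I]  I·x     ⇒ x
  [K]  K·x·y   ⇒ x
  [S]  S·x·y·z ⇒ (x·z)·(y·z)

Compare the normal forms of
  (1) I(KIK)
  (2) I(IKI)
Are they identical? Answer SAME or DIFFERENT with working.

Answer: DIFFERENT — A ⇓ I, B ⇓ KI

Derivation:
Term A:
  start: I(KIK)
  →1  KIK
  →2  I

Term B:
  start: I(IKI)
  →1  IKI
  →2  KI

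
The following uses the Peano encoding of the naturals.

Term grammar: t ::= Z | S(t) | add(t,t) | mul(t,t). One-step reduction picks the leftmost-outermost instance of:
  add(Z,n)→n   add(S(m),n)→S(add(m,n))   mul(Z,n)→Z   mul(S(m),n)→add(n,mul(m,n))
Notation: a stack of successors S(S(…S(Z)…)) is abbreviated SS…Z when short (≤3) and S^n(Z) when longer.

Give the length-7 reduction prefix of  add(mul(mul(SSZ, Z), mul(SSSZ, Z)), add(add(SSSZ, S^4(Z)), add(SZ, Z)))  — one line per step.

  start: add(mul(mul(SSZ, Z), mul(SSSZ, Z)), add(add(SSSZ, S^4(Z)), add(SZ, Z)))
  →1  add(mul(add(Z, mul(SZ, Z)), mul(SSSZ, Z)), add(add(SSSZ, S^4(Z)), add(SZ, Z)))
  →2  add(mul(mul(SZ, Z), mul(SSSZ, Z)), add(add(SSSZ, S^4(Z)), add(SZ, Z)))
  →3  add(mul(add(Z, mul(Z, Z)), mul(SSSZ, Z)), add(add(SSSZ, S^4(Z)), add(SZ, Z)))
  →4  add(mul(mul(Z, Z), mul(SSSZ, Z)), add(add(SSSZ, S^4(Z)), add(SZ, Z)))
  →5  add(mul(Z, mul(SSSZ, Z)), add(add(SSSZ, S^4(Z)), add(SZ, Z)))
  →6  add(Z, add(add(SSSZ, S^4(Z)), add(SZ, Z)))
  →7  add(add(SSSZ, S^4(Z)), add(SZ, Z))

Answer: after 7 steps: add(add(SSSZ, S^4(Z)), add(SZ, Z))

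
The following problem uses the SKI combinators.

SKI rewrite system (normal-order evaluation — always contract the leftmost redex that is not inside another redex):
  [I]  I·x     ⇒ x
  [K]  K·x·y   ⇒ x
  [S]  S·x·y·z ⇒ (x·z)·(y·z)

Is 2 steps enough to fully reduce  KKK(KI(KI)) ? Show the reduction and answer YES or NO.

Answer: YES — reaches normal form KI in 2 ≤ 2 steps

Derivation:
  start: KKK(KI(KI))
  →1  K(KI(KI))
  →2  KI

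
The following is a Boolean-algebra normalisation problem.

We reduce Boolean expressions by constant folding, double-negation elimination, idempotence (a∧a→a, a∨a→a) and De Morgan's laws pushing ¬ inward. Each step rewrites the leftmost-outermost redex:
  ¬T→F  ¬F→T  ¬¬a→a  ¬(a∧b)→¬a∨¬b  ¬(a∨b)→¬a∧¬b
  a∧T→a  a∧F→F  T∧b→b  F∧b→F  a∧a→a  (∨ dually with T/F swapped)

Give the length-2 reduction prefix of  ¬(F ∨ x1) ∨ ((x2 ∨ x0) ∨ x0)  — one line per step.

Answer: after 2 steps: (T ∧ ¬x1) ∨ ((x2 ∨ x0) ∨ x0)

Working:
  start: ¬(F ∨ x1) ∨ ((x2 ∨ x0) ∨ x0)
  [1] (¬F ∧ ¬x1) ∨ ((x2 ∨ x0) ∨ x0)
  [2] (T ∧ ¬x1) ∨ ((x2 ∨ x0) ∨ x0)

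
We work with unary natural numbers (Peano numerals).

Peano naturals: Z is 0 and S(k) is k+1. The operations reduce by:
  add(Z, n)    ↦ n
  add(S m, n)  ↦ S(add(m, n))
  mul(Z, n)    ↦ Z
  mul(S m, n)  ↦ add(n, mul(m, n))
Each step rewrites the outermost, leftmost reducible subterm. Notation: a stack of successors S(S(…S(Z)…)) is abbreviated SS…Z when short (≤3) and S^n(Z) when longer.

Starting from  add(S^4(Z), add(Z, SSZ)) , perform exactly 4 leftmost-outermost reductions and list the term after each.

  start: add(S^4(Z), add(Z, SSZ))
  →1  S(add(SSSZ, add(Z, SSZ)))
  →2  S(S(add(SSZ, add(Z, SSZ))))
  →3  S(S(S(add(SZ, add(Z, SSZ)))))
  →4  S(S(S(S(add(Z, add(Z, SSZ))))))

Answer: after 4 steps: S(S(S(S(add(Z, add(Z, SSZ))))))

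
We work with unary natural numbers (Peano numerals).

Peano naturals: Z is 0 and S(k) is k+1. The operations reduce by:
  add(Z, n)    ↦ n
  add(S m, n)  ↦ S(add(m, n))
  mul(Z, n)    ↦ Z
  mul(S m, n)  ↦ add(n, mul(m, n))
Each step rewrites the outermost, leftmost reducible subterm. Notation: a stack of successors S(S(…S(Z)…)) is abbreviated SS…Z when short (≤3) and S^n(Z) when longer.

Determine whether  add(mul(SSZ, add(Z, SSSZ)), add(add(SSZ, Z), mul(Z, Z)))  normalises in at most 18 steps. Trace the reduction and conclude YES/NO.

Answer: NO — after 18 steps the term is S(S(S(S(S(S(add(mul(Z, add(Z, SSSZ)), add(add(SSZ, Z), mul(Z, Z))))))))), not yet normal

Derivation:
  start: add(mul(SSZ, add(Z, SSSZ)), add(add(SSZ, Z), mul(Z, Z)))
  step 1: add(add(add(Z, SSSZ), mul(SZ, add(Z, SSSZ))), add(add(SSZ, Z), mul(Z, Z)))
  step 2: add(add(SSSZ, mul(SZ, add(Z, SSSZ))), add(add(SSZ, Z), mul(Z, Z)))
  step 3: add(S(add(SSZ, mul(SZ, add(Z, SSSZ)))), add(add(SSZ, Z), mul(Z, Z)))
  step 4: S(add(add(SSZ, mul(SZ, add(Z, SSSZ))), add(add(SSZ, Z), mul(Z, Z))))
  step 5: S(add(S(add(SZ, mul(SZ, add(Z, SSSZ)))), add(add(SSZ, Z), mul(Z, Z))))
  step 6: S(S(add(add(SZ, mul(SZ, add(Z, SSSZ))), add(add(SSZ, Z), mul(Z, Z)))))
  step 7: S(S(add(S(add(Z, mul(SZ, add(Z, SSSZ)))), add(add(SSZ, Z), mul(Z, Z)))))
  step 8: S(S(S(add(add(Z, mul(SZ, add(Z, SSSZ))), add(add(SSZ, Z), mul(Z, Z))))))
  step 9: S(S(S(add(mul(SZ, add(Z, SSSZ)), add(add(SSZ, Z), mul(Z, Z))))))
  step 10: S(S(S(add(add(add(Z, SSSZ), mul(Z, add(Z, SSSZ))), add(add(SSZ, Z), mul(Z, Z))))))
  step 11: S(S(S(add(add(SSSZ, mul(Z, add(Z, SSSZ))), add(add(SSZ, Z), mul(Z, Z))))))
  step 12: S(S(S(add(S(add(SSZ, mul(Z, add(Z, SSSZ)))), add(add(SSZ, Z), mul(Z, Z))))))
  step 13: S(S(S(S(add(add(SSZ, mul(Z, add(Z, SSSZ))), add(add(SSZ, Z), mul(Z, Z)))))))
  step 14: S(S(S(S(add(S(add(SZ, mul(Z, add(Z, SSSZ)))), add(add(SSZ, Z), mul(Z, Z)))))))
  step 15: S(S(S(S(S(add(add(SZ, mul(Z, add(Z, SSSZ))), add(add(SSZ, Z), mul(Z, Z))))))))
  step 16: S(S(S(S(S(add(S(add(Z, mul(Z, add(Z, SSSZ)))), add(add(SSZ, Z), mul(Z, Z))))))))
  step 17: S(S(S(S(S(S(add(add(Z, mul(Z, add(Z, SSSZ))), add(add(SSZ, Z), mul(Z, Z)))))))))
  step 18: S(S(S(S(S(S(add(mul(Z, add(Z, SSSZ)), add(add(SSZ, Z), mul(Z, Z)))))))))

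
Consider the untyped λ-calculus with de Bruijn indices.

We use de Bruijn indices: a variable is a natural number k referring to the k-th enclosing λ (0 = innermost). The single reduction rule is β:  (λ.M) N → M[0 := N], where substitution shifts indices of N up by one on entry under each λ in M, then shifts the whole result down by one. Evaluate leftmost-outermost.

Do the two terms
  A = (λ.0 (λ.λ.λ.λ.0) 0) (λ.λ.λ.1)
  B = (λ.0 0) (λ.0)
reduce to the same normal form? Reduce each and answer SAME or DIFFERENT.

Term A:
  start: (λ.0 (λ.λ.λ.λ.0) 0) (λ.λ.λ.1)
  step 1: (λ.λ.λ.1) (λ.λ.λ.λ.0) (λ.λ.λ.1)
  step 2: (λ.λ.1) (λ.λ.λ.1)
  step 3: λ.λ.λ.λ.1

Term B:
  start: (λ.0 0) (λ.0)
  step 1: (λ.0) (λ.0)
  step 2: λ.0

Answer: DIFFERENT — A ⇓ λ.λ.λ.λ.1, B ⇓ λ.0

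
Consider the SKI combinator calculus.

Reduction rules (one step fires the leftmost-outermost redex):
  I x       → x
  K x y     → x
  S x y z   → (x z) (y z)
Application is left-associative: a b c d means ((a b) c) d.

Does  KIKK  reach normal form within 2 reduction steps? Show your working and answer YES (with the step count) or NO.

  start: KIKK
  [1] IK
  [2] K

Answer: YES — reaches normal form K in 2 ≤ 2 steps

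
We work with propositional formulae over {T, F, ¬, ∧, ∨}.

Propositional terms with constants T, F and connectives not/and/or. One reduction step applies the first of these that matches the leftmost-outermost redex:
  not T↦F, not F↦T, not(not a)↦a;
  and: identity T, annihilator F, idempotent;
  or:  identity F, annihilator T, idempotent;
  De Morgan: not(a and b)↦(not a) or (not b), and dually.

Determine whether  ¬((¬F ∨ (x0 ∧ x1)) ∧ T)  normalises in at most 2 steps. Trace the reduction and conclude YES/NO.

Answer: NO — after 2 steps the term is (¬¬F ∧ ¬(x0 ∧ x1)) ∨ ¬T, not yet normal

Derivation:
  start: ¬((¬F ∨ (x0 ∧ x1)) ∧ T)
  [1] ¬(¬F ∨ (x0 ∧ x1)) ∨ ¬T
  [2] (¬¬F ∧ ¬(x0 ∧ x1)) ∨ ¬T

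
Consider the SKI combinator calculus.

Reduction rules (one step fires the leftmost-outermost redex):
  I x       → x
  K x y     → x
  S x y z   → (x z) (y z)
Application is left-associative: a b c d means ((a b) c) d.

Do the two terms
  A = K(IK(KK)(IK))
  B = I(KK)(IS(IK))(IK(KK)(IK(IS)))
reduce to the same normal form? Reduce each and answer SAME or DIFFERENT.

Term A:
  start: K(IK(KK)(IK))
  [1] K(K(KK)(IK))
  [2] K(KK)

Term B:
  start: I(KK)(IS(IK))(IK(KK)(IK(IS)))
  [1] KK(IS(IK))(IK(KK)(IK(IS)))
  [2] K(IK(KK)(IK(IS)))
  [3] K(K(KK)(IK(IS)))
  [4] K(KK)

Answer: SAME — A ⇓ K(KK), B ⇓ K(KK)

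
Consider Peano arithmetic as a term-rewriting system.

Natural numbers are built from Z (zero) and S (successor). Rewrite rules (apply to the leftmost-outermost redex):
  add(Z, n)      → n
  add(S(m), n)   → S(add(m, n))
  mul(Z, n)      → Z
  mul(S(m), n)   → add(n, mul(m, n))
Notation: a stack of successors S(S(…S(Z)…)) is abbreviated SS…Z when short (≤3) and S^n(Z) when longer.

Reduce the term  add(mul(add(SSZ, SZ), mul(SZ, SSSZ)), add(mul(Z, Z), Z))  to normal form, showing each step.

Answer: normal form = S^9(Z)  (in 49 steps)

Reduction:
  start: add(mul(add(SSZ, SZ), mul(SZ, SSSZ)), add(mul(Z, Z), Z))
  [1] add(mul(S(add(SZ, SZ)), mul(SZ, SSSZ)), add(mul(Z, Z), Z))
  [2] add(add(mul(SZ, SSSZ), mul(add(SZ, SZ), mul(SZ, SSSZ))), add(mul(Z, Z), Z))
  [3] add(add(add(SSSZ, mul(Z, SSSZ)), mul(add(SZ, SZ), mul(SZ, SSSZ))), add(mul(Z, Z), Z))
  [4] add(add(S(add(SSZ, mul(Z, SSSZ))), mul(add(SZ, SZ), mul(SZ, SSSZ))), add(mul(Z, Z), Z))
  [5] add(S(add(add(SSZ, mul(Z, SSSZ)), mul(add(SZ, SZ), mul(SZ, SSSZ)))), add(mul(Z, Z), Z))
  [6] S(add(add(add(SSZ, mul(Z, SSSZ)), mul(add(SZ, SZ), mul(SZ, SSSZ))), add(mul(Z, Z), Z)))
  [7] S(add(add(S(add(SZ, mul(Z, SSSZ))), mul(add(SZ, SZ), mul(SZ, SSSZ))), add(mul(Z, Z), Z)))
  [8] S(add(S(add(add(SZ, mul(Z, SSSZ)), mul(add(SZ, SZ), mul(SZ, SSSZ)))), add(mul(Z, Z), Z)))
  [9] S(S(add(add(add(SZ, mul(Z, SSSZ)), mul(add(SZ, SZ), mul(SZ, SSSZ))), add(mul(Z, Z), Z))))
  [10] S(S(add(add(S(add(Z, mul(Z, SSSZ))), mul(add(SZ, SZ), mul(SZ, SSSZ))), add(mul(Z, Z), Z))))
  [11] S(S(add(S(add(add(Z, mul(Z, SSSZ)), mul(add(SZ, SZ), mul(SZ, SSSZ)))), add(mul(Z, Z), Z))))
  [12] S(S(S(add(add(add(Z, mul(Z, SSSZ)), mul(add(SZ, SZ), mul(SZ, SSSZ))), add(mul(Z, Z), Z)))))
  [13] S(S(S(add(add(mul(Z, SSSZ), mul(add(SZ, SZ), mul(SZ, SSSZ))), add(mul(Z, Z), Z)))))
  [14] S(S(S(add(add(Z, mul(add(SZ, SZ), mul(SZ, SSSZ))), add(mul(Z, Z), Z)))))
  [15] S(S(S(add(mul(add(SZ, SZ), mul(SZ, SSSZ)), add(mul(Z, Z), Z)))))
  [16] S(S(S(add(mul(S(add(Z, SZ)), mul(SZ, SSSZ)), add(mul(Z, Z), Z)))))
  [17] S(S(S(add(add(mul(SZ, SSSZ), mul(add(Z, SZ), mul(SZ, SSSZ))), add(mul(Z, Z), Z)))))
  [18] S(S(S(add(add(add(SSSZ, mul(Z, SSSZ)), mul(add(Z, SZ), mul(SZ, SSSZ))), add(mul(Z, Z), Z)))))
  [19] S(S(S(add(add(S(add(SSZ, mul(Z, SSSZ))), mul(add(Z, SZ), mul(SZ, SSSZ))), add(mul(Z, Z), Z)))))
  [20] S(S(S(add(S(add(add(SSZ, mul(Z, SSSZ)), mul(add(Z, SZ), mul(SZ, SSSZ)))), add(mul(Z, Z), Z)))))
  [21] S(S(S(S(add(add(add(SSZ, mul(Z, SSSZ)), mul(add(Z, SZ), mul(SZ, SSSZ))), add(mul(Z, Z), Z))))))
  [22] S(S(S(S(add(add(S(add(SZ, mul(Z, SSSZ))), mul(add(Z, SZ), mul(SZ, SSSZ))), add(mul(Z, Z), Z))))))
  [23] S(S(S(S(add(S(add(add(SZ, mul(Z, SSSZ)), mul(add(Z, SZ), mul(SZ, SSSZ)))), add(mul(Z, Z), Z))))))
  [24] S(S(S(S(S(add(add(add(SZ, mul(Z, SSSZ)), mul(add(Z, SZ), mul(SZ, SSSZ))), add(mul(Z, Z), Z)))))))
  [25] S(S(S(S(S(add(add(S(add(Z, mul(Z, SSSZ))), mul(add(Z, SZ), mul(SZ, SSSZ))), add(mul(Z, Z), Z)))))))
  [26] S(S(S(S(S(add(S(add(add(Z, mul(Z, SSSZ)), mul(add(Z, SZ), mul(SZ, SSSZ)))), add(mul(Z, Z), Z)))))))
  [27] S(S(S(S(S(S(add(add(add(Z, mul(Z, SSSZ)), mul(add(Z, SZ), mul(SZ, SSSZ))), add(mul(Z, Z), Z))))))))
  [28] S(S(S(S(S(S(add(add(mul(Z, SSSZ), mul(add(Z, SZ), mul(SZ, SSSZ))), add(mul(Z, Z), Z))))))))
  [29] S(S(S(S(S(S(add(add(Z, mul(add(Z, SZ), mul(SZ, SSSZ))), add(mul(Z, Z), Z))))))))
  [30] S(S(S(S(S(S(add(mul(add(Z, SZ), mul(SZ, SSSZ)), add(mul(Z, Z), Z))))))))
  [31] S(S(S(S(S(S(add(mul(SZ, mul(SZ, SSSZ)), add(mul(Z, Z), Z))))))))
  [32] S(S(S(S(S(S(add(add(mul(SZ, SSSZ), mul(Z, mul(SZ, SSSZ))), add(mul(Z, Z), Z))))))))
  [33] S(S(S(S(S(S(add(add(add(SSSZ, mul(Z, SSSZ)), mul(Z, mul(SZ, SSSZ))), add(mul(Z, Z), Z))))))))
  [34] S(S(S(S(S(S(add(add(S(add(SSZ, mul(Z, SSSZ))), mul(Z, mul(SZ, SSSZ))), add(mul(Z, Z), Z))))))))
  [35] S(S(S(S(S(S(add(S(add(add(SSZ, mul(Z, SSSZ)), mul(Z, mul(SZ, SSSZ)))), add(mul(Z, Z), Z))))))))
  [36] S(S(S(S(S(S(S(add(add(add(SSZ, mul(Z, SSSZ)), mul(Z, mul(SZ, SSSZ))), add(mul(Z, Z), Z)))))))))
  [37] S(S(S(S(S(S(S(add(add(S(add(SZ, mul(Z, SSSZ))), mul(Z, mul(SZ, SSSZ))), add(mul(Z, Z), Z)))))))))
  [38] S(S(S(S(S(S(S(add(S(add(add(SZ, mul(Z, SSSZ)), mul(Z, mul(SZ, SSSZ)))), add(mul(Z, Z), Z)))))))))
  [39] S(S(S(S(S(S(S(S(add(add(add(SZ, mul(Z, SSSZ)), mul(Z, mul(SZ, SSSZ))), add(mul(Z, Z), Z))))))))))
  [40] S(S(S(S(S(S(S(S(add(add(S(add(Z, mul(Z, SSSZ))), mul(Z, mul(SZ, SSSZ))), add(mul(Z, Z), Z))))))))))
  [41] S(S(S(S(S(S(S(S(add(S(add(add(Z, mul(Z, SSSZ)), mul(Z, mul(SZ, SSSZ)))), add(mul(Z, Z), Z))))))))))
  [42] S(S(S(S(S(S(S(S(S(add(add(add(Z, mul(Z, SSSZ)), mul(Z, mul(SZ, SSSZ))), add(mul(Z, Z), Z)))))))))))
  [43] S(S(S(S(S(S(S(S(S(add(add(mul(Z, SSSZ), mul(Z, mul(SZ, SSSZ))), add(mul(Z, Z), Z)))))))))))
  [44] S(S(S(S(S(S(S(S(S(add(add(Z, mul(Z, mul(SZ, SSSZ))), add(mul(Z, Z), Z)))))))))))
  [45] S(S(S(S(S(S(S(S(S(add(mul(Z, mul(SZ, SSSZ)), add(mul(Z, Z), Z)))))))))))
  [46] S(S(S(S(S(S(S(S(S(add(Z, add(mul(Z, Z), Z)))))))))))
  [47] S(S(S(S(S(S(S(S(S(add(mul(Z, Z), Z))))))))))
  [48] S(S(S(S(S(S(S(S(S(add(Z, Z))))))))))
  [49] S^9(Z)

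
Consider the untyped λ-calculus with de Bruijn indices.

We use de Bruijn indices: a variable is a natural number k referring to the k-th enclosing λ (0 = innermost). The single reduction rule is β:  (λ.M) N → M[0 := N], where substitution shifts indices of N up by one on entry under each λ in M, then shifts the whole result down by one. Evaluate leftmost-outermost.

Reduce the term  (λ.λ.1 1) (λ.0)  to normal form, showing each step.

  start: (λ.λ.1 1) (λ.0)
  step 1: λ.(λ.0) (λ.0)
  step 2: λ.λ.0

Answer: normal form = λ.λ.0  (in 2 steps)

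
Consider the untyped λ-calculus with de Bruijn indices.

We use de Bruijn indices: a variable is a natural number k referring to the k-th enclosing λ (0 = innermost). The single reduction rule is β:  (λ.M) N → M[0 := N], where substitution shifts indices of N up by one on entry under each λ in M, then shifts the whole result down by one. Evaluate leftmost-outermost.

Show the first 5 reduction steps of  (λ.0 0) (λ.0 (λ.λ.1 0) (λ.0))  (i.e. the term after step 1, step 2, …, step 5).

  start: (λ.0 0) (λ.0 (λ.λ.1 0) (λ.0))
  →1  (λ.0 (λ.λ.1 0) (λ.0)) (λ.0 (λ.λ.1 0) (λ.0))
  →2  (λ.0 (λ.λ.1 0) (λ.0)) (λ.λ.1 0) (λ.0)
  →3  (λ.λ.1 0) (λ.λ.1 0) (λ.0) (λ.0)
  →4  (λ.(λ.λ.1 0) 0) (λ.0) (λ.0)
  →5  (λ.λ.1 0) (λ.0) (λ.0)

Answer: after 5 steps: (λ.λ.1 0) (λ.0) (λ.0)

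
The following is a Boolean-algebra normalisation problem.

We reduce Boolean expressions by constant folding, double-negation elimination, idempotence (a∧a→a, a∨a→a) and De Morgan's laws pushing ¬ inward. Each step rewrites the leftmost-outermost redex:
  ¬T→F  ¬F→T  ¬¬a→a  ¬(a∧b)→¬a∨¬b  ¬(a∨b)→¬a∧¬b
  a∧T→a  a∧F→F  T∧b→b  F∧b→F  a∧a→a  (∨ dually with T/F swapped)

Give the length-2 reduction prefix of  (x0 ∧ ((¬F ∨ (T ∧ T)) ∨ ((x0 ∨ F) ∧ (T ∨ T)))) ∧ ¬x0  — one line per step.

  start: (x0 ∧ ((¬F ∨ (T ∧ T)) ∨ ((x0 ∨ F) ∧ (T ∨ T)))) ∧ ¬x0
  [1] (x0 ∧ ((T ∨ (T ∧ T)) ∨ ((x0 ∨ F) ∧ (T ∨ T)))) ∧ ¬x0
  [2] (x0 ∧ (T ∨ ((x0 ∨ F) ∧ (T ∨ T)))) ∧ ¬x0

Answer: after 2 steps: (x0 ∧ (T ∨ ((x0 ∨ F) ∧ (T ∨ T)))) ∧ ¬x0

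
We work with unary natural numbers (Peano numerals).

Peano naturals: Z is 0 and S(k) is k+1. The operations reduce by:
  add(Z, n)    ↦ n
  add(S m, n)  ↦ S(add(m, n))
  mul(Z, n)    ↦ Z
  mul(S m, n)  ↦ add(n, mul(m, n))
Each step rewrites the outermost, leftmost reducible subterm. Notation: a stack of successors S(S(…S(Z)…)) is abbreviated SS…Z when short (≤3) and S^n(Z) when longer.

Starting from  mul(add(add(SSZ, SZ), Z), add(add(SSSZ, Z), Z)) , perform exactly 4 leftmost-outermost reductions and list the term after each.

  start: mul(add(add(SSZ, SZ), Z), add(add(SSSZ, Z), Z))
  step 1: mul(add(S(add(SZ, SZ)), Z), add(add(SSSZ, Z), Z))
  step 2: mul(S(add(add(SZ, SZ), Z)), add(add(SSSZ, Z), Z))
  step 3: add(add(add(SSSZ, Z), Z), mul(add(add(SZ, SZ), Z), add(add(SSSZ, Z), Z)))
  step 4: add(add(S(add(SSZ, Z)), Z), mul(add(add(SZ, SZ), Z), add(add(SSSZ, Z), Z)))

Answer: after 4 steps: add(add(S(add(SSZ, Z)), Z), mul(add(add(SZ, SZ), Z), add(add(SSSZ, Z), Z)))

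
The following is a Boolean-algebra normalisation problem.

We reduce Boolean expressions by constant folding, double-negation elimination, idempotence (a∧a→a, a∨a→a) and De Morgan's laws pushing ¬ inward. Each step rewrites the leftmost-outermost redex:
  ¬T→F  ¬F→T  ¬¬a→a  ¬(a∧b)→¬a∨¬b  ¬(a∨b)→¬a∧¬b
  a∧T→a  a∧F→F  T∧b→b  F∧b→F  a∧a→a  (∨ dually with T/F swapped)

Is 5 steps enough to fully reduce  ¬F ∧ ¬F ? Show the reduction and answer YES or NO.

Answer: YES — reaches normal form T in 2 ≤ 5 steps

Working:
  start: ¬F ∧ ¬F
  [1] ¬F
  [2] T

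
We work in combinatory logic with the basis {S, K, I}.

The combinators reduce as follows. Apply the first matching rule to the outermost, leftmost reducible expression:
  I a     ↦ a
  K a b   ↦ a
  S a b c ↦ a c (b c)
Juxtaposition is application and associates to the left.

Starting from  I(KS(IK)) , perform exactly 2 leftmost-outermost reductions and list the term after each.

Answer: after 2 steps: S

Working:
  start: I(KS(IK))
  →1  KS(IK)
  →2  S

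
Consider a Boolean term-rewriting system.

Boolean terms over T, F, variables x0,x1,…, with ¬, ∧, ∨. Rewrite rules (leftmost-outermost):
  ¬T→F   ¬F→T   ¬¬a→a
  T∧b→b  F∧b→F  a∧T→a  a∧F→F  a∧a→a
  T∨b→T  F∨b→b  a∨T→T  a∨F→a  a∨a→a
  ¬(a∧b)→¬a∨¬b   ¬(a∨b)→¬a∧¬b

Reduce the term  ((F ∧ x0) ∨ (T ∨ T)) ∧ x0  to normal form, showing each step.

Answer: normal form = x0  (in 4 steps)

Derivation:
  start: ((F ∧ x0) ∨ (T ∨ T)) ∧ x0
  [1] (F ∨ (T ∨ T)) ∧ x0
  [2] (T ∨ T) ∧ x0
  [3] T ∧ x0
  [4] x0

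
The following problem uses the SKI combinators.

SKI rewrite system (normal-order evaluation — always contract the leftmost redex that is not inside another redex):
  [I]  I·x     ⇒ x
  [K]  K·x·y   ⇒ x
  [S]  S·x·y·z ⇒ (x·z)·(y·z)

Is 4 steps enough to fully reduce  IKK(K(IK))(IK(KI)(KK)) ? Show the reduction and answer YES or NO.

  start: IKK(K(IK))(IK(KI)(KK))
  [1] KK(K(IK))(IK(KI)(KK))
  [2] K(IK(KI)(KK))
  [3] K(K(KI)(KK))
  [4] K(KI)

Answer: YES — reaches normal form K(KI) in 4 ≤ 4 steps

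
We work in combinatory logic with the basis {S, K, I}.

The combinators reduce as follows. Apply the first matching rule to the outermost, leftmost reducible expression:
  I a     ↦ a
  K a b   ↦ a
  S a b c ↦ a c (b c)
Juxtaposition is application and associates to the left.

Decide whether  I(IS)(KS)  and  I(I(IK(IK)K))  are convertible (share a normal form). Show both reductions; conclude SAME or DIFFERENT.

Answer: DIFFERENT — A ⇓ S(KS), B ⇓ K

Reduction:
Term A:
  start: I(IS)(KS)
  →1  IS(KS)
  →2  S(KS)

Term B:
  start: I(I(IK(IK)K))
  →1  I(IK(IK)K)
  →2  IK(IK)K
  →3  K(IK)K
  →4  IK
  →5  K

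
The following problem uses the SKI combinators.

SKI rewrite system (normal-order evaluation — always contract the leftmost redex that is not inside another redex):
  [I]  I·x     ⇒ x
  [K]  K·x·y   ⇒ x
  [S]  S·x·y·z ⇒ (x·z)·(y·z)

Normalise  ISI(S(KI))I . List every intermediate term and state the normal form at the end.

Answer: normal form = S(KI)I  (in 4 steps)

Reduction:
  start: ISI(S(KI))I
  step 1: SI(S(KI))I
  step 2: II(S(KI)I)
  step 3: I(S(KI)I)
  step 4: S(KI)I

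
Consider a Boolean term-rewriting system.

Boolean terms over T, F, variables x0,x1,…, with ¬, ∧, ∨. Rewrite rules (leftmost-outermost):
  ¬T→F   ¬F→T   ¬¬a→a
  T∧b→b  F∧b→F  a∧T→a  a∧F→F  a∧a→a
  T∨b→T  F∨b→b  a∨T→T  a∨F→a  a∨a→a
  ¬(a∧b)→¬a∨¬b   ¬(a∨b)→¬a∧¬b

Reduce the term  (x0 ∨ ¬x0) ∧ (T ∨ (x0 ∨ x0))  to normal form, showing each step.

Answer: normal form = x0 ∨ ¬x0  (in 2 steps)

Reduction:
  start: (x0 ∨ ¬x0) ∧ (T ∨ (x0 ∨ x0))
  [1] (x0 ∨ ¬x0) ∧ T
  [2] x0 ∨ ¬x0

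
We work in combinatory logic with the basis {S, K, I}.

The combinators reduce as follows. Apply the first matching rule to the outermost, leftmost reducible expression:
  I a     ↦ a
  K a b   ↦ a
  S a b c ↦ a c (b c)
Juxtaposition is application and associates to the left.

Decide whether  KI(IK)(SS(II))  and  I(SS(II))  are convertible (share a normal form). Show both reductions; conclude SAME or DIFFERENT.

Answer: SAME — A ⇓ SSI, B ⇓ SSI

Working:
Term A:
  start: KI(IK)(SS(II))
  step 1: I(SS(II))
  step 2: SS(II)
  step 3: SSI

Term B:
  start: I(SS(II))
  step 1: SS(II)
  step 2: SSI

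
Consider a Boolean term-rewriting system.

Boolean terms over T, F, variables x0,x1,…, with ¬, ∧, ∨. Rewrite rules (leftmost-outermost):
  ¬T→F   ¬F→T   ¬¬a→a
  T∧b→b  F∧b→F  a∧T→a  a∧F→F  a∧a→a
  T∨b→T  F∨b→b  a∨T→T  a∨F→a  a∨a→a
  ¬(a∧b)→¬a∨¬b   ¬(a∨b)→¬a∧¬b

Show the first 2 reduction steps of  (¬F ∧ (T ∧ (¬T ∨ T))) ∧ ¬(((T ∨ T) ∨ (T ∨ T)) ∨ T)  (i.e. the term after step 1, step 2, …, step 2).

  start: (¬F ∧ (T ∧ (¬T ∨ T))) ∧ ¬(((T ∨ T) ∨ (T ∨ T)) ∨ T)
  →1  (T ∧ (T ∧ (¬T ∨ T))) ∧ ¬(((T ∨ T) ∨ (T ∨ T)) ∨ T)
  →2  (T ∧ (¬T ∨ T)) ∧ ¬(((T ∨ T) ∨ (T ∨ T)) ∨ T)

Answer: after 2 steps: (T ∧ (¬T ∨ T)) ∧ ¬(((T ∨ T) ∨ (T ∨ T)) ∨ T)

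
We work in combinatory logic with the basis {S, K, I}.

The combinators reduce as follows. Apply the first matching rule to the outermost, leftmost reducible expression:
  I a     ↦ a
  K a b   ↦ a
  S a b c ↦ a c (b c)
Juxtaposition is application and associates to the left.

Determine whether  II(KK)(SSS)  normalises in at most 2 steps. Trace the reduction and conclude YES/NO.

Answer: NO — after 2 steps the term is KK(SSS), not yet normal

Working:
  start: II(KK)(SSS)
  [1] I(KK)(SSS)
  [2] KK(SSS)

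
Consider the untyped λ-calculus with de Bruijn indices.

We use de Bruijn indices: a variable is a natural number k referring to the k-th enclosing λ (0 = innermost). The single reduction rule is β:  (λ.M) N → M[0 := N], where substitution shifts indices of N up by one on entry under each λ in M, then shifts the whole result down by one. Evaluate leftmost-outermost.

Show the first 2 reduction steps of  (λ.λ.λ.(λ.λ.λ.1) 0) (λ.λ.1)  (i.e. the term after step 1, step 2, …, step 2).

Answer: after 2 steps: λ.λ.λ.λ.1

Reduction:
  start: (λ.λ.λ.(λ.λ.λ.1) 0) (λ.λ.1)
  [1] λ.λ.(λ.λ.λ.1) 0
  [2] λ.λ.λ.λ.1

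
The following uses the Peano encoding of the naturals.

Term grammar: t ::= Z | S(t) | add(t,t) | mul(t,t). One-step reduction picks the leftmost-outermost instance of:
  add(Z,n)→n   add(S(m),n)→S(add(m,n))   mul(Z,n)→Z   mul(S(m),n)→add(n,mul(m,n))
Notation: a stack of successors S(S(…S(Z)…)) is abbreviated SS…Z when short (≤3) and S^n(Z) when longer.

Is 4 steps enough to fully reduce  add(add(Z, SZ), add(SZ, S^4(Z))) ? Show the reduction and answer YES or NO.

  start: add(add(Z, SZ), add(SZ, S^4(Z)))
  →1  add(SZ, add(SZ, S^4(Z)))
  →2  S(add(Z, add(SZ, S^4(Z))))
  →3  S(add(SZ, S^4(Z)))
  →4  S(S(add(Z, S^4(Z))))

Answer: NO — after 4 steps the term is S(S(add(Z, S^4(Z)))), not yet normal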